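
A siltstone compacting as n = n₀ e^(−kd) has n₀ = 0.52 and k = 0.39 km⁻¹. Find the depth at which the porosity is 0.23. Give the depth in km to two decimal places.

2.09 km

Invert Athy's law: d = ln(n₀/n) / k
d = ln(0.52/0.23) / 0.39 = ln(2.261) / 0.39 = 0.8157 / 0.39 = 2.092 km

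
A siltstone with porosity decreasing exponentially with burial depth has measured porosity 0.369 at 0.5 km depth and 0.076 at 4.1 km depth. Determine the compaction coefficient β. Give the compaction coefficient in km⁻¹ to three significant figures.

Athy: phi(z) = phi₀ e^(−βz) ⇒ phi₁/phi₂ = e^{β(z₂−z₁)} ⇒ β = ln(phi₁/phi₂)/(z₂−z₁)
β = ln(0.369/0.076) / (4.1 − 0.5) = ln(4.855) / 3.6 = 1.5801 / 3.6 = 0.4389 km⁻¹

0.439 km⁻¹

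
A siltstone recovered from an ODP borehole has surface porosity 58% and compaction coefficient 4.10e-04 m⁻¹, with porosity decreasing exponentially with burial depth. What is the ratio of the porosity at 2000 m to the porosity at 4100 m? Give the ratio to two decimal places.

2.37

Working in km (1 km = 1000 m; c in km⁻¹ = c in m⁻¹ × 1000):
φ(d₁)/φ(d₂) = e^(−c·d₁)/e^(−c·d₂) = e^{c(d₂−d₁)}
= exp(0.41 × 2.1) = exp(0.861) = 2.3655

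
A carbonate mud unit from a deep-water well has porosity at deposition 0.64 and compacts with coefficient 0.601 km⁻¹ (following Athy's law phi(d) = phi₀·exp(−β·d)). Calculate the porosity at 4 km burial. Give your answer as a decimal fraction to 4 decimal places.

phi = phi₀·exp(−β·d) = 0.64 × exp(−0.601 × 4) = 0.64 × exp(−2.404)
  = 0.64 × 0.0904 = 0.0578

0.0578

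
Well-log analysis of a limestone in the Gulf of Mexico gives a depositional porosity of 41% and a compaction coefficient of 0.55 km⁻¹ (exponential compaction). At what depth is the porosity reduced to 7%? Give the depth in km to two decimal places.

3.21 km

Invert Athy's law: z = ln(phi₀/phi) / k
z = ln(0.41/0.07) / 0.55 = ln(5.857) / 0.55 = 1.7677 / 0.55 = 3.214 km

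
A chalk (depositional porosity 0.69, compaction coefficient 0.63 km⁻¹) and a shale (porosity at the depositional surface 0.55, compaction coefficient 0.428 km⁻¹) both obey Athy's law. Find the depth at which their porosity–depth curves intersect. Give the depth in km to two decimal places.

Set phi₀ₐ e^(−kₐZ) = phi₀ᵦ e^(−kᵦZ) ⇒ ln(phi₀ₐ/phi₀ᵦ) = (kₐ − kᵦ)·Z
Z = ln(0.69/0.55) / (0.63 − 0.428) = 0.2268 / 0.202 = 1.123 km

1.12 km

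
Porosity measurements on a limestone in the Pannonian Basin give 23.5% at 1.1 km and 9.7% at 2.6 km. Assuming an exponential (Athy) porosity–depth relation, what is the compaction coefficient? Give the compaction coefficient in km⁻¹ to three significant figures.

Athy: φ(d) = φ₀ e^(−kd) ⇒ φ₁/φ₂ = e^{k(d₂−d₁)} ⇒ k = ln(φ₁/φ₂)/(d₂−d₁)
k = ln(0.235/0.097) / (2.6 − 1.1) = ln(2.423) / 1.5 = 0.8849 / 1.5 = 0.5899 km⁻¹

0.590 km⁻¹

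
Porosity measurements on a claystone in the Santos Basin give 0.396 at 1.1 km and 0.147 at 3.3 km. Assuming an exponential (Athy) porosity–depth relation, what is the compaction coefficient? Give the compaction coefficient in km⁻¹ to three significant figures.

0.450 km⁻¹

Athy: n(d) = n₀ e^(−cd) ⇒ n₁/n₂ = e^{c(d₂−d₁)} ⇒ c = ln(n₁/n₂)/(d₂−d₁)
c = ln(0.396/0.147) / (3.3 − 1.1) = ln(2.694) / 2.2 = 0.9910 / 2.2 = 0.4504 km⁻¹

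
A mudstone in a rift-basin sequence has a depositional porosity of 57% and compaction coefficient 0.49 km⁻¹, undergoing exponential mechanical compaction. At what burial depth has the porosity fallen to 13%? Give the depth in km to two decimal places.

3.02 km

Invert Athy's law: d = ln(φ₀/φ) / β
d = ln(0.57/0.13) / 0.49 = ln(4.385) / 0.49 = 1.4781 / 0.49 = 3.017 km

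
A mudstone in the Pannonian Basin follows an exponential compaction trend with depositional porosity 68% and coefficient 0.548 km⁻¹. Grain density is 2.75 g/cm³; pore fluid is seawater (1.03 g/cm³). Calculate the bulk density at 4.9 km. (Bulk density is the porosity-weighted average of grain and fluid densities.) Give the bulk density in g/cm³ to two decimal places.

2.67 g/cm³

Porosity at depth: phi = 0.68·exp(−0.548×4.9) = 0.68×0.0682 = 0.0464
Bulk density: ρ_b = (1−phi)ρ_g + phi·ρ_f = 0.9536×2.75 + 0.0464×1.03
       = 2.622 + 0.048 = 2.670 g/cm³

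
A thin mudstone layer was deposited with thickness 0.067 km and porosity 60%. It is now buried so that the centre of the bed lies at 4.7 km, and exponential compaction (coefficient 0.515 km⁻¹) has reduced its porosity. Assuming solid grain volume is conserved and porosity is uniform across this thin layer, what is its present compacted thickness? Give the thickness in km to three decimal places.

0.028 km

Porosity at 4.7 km: phi = 0.6·exp(−0.515×4.7) = 0.0533
Solid-volume conservation: h(1−phi) = h₀(1−phi₀) ⇒ h = h₀·(1−phi₀)/(1−phi)
h = 0.067 × (1 − 0.6)/(1 − 0.0533) = 0.067 × 0.4225 = 0.0283 km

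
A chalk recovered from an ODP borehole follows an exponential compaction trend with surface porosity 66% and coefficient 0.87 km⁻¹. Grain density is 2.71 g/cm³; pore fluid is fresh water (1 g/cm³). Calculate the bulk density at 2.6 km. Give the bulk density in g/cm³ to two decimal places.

Porosity at depth: φ = 0.66·exp(−0.87×2.6) = 0.66×0.1041 = 0.0687
Bulk density: ρ_b = (1−φ)ρ_g + φ·ρ_f = 0.9313×2.71 + 0.0687×1
       = 2.524 + 0.069 = 2.592 g/cm³

2.59 g/cm³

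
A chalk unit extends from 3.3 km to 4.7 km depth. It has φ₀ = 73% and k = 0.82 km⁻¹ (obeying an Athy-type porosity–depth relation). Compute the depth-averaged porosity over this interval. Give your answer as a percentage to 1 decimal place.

2.9%

⟨φ⟩ = (1/(d₂−d₁)) ∫ φ₀ e^(−kd) dd = φ₀·(e^(−k·d₁) − e^(−k·d₂)) / (k·(d₂−d₁))
e^(−0.82×3.3) = 0.0668; e^(−0.82×4.7) = 0.0212
⟨φ⟩ = 0.73 × (0.0668 − 0.0212) / (0.82 × 1.4) = 0.73 × 0.0397 = 0.0290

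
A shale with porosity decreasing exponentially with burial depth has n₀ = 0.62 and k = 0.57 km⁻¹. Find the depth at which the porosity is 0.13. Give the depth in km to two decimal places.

Invert Athy's law: d = ln(n₀/n) / k
d = ln(0.62/0.13) / 0.57 = ln(4.769) / 0.57 = 1.5622 / 0.57 = 2.741 km

2.74 km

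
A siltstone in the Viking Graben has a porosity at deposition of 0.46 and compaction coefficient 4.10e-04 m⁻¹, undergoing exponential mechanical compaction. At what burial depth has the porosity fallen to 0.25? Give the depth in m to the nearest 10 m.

Working in km (1 km = 1000 m; k in km⁻¹ = k in m⁻¹ × 1000):
Invert Athy's law: Z = ln(φ₀/φ) / k
Z = ln(0.46/0.25) / 0.41 = ln(1.84) / 0.41 = 0.6098 / 0.41 = 1.487 km

1490 m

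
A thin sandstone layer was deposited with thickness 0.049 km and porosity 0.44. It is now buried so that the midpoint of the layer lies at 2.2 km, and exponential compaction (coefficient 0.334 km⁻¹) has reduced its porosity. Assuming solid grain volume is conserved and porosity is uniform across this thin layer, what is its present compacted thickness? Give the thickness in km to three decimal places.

0.035 km

Porosity at 2.2 km: n = 0.44·exp(−0.334×2.2) = 0.2110
Solid-volume conservation: h(1−n) = h₀(1−n₀) ⇒ h = h₀·(1−n₀)/(1−n)
h = 0.049 × (1 − 0.44)/(1 − 0.2110) = 0.049 × 0.7098 = 0.0348 km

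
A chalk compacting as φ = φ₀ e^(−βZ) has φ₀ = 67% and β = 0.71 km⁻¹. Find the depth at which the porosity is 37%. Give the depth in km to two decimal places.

Invert Athy's law: Z = ln(φ₀/φ) / β
Z = ln(0.67/0.37) / 0.71 = ln(1.811) / 0.71 = 0.5938 / 0.71 = 0.836 km

0.84 km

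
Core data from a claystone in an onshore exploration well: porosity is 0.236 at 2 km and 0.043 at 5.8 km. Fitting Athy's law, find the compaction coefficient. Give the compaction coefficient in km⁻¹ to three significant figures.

0.448 km⁻¹

Athy: φ(z) = φ₀ e^(−kz) ⇒ φ₁/φ₂ = e^{k(z₂−z₁)} ⇒ k = ln(φ₁/φ₂)/(z₂−z₁)
k = ln(0.236/0.043) / (5.8 − 2) = ln(5.488) / 3.8 = 1.7026 / 3.8 = 0.4481 km⁻¹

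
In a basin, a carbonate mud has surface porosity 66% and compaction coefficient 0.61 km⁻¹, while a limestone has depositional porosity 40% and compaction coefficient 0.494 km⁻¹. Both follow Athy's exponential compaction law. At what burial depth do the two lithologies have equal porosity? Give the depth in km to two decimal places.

Set phi₀ₐ e^(−βₐz) = phi₀ᵦ e^(−βᵦz) ⇒ ln(phi₀ₐ/phi₀ᵦ) = (βₐ − βᵦ)·z
z = ln(0.66/0.4) / (0.61 − 0.494) = 0.5008 / 0.116 = 4.317 km

4.32 km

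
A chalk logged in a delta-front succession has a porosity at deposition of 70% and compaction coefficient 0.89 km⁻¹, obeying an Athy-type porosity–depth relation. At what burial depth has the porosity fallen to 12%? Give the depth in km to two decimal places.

Invert Athy's law: d = ln(n₀/n) / c
d = ln(0.7/0.12) / 0.89 = ln(5.833) / 0.89 = 1.7636 / 0.89 = 1.982 km

1.98 km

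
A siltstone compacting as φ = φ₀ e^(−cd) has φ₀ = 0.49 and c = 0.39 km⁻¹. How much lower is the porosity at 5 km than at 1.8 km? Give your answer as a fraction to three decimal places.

0.173

φ(1.8) = 0.49·e^(−0.39×1.8) = 0.2428
φ(5) = 0.49·e^(−0.39×5) = 0.0697
Δφ = 0.2428 − 0.0697 = 0.1731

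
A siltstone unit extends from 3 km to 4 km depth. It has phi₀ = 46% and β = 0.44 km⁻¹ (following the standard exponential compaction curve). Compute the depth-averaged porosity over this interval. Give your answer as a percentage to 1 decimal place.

9.9%

⟨phi⟩ = (1/(Z₂−Z₁)) ∫ phi₀ e^(−βZ) dZ = phi₀·(e^(−β·Z₁) − e^(−β·Z₂)) / (β·(Z₂−Z₁))
e^(−0.44×3) = 0.2671; e^(−0.44×4) = 0.1720
⟨phi⟩ = 0.46 × (0.2671 − 0.1720) / (0.44 × 1) = 0.46 × 0.2161 = 0.0994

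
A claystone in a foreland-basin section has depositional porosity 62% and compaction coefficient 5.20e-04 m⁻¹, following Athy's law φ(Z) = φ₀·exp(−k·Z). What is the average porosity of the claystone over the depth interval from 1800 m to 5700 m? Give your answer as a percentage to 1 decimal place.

Working in km (1 km = 1000 m; k in km⁻¹ = k in m⁻¹ × 1000):
⟨φ⟩ = (1/(Z₂−Z₁)) ∫ φ₀ e^(−kZ) dZ = φ₀·(e^(−k·Z₁) − e^(−k·Z₂)) / (k·(Z₂−Z₁))
e^(−0.52×1.8) = 0.3922; e^(−0.52×5.7) = 0.0516
⟨φ⟩ = 0.62 × (0.3922 − 0.0516) / (0.52 × 3.9) = 0.62 × 0.1679 = 0.1041

10.4%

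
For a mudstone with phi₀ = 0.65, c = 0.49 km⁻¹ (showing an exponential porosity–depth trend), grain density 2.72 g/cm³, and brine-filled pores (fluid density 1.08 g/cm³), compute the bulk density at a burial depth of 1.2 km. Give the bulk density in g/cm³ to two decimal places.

Porosity at depth: phi = 0.65·exp(−0.49×1.2) = 0.65×0.5554 = 0.3610
Bulk density: ρ_b = (1−phi)ρ_g + phi·ρ_f = 0.6390×2.72 + 0.3610×1.08
       = 1.738 + 0.390 = 2.128 g/cm³

2.13 g/cm³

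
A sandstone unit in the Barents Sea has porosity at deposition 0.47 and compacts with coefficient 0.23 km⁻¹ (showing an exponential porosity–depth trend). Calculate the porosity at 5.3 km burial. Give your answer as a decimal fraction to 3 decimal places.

φ = φ₀·exp(−c·d) = 0.47 × exp(−0.23 × 5.3) = 0.47 × exp(−1.219)
  = 0.47 × 0.2955 = 0.1389

0.139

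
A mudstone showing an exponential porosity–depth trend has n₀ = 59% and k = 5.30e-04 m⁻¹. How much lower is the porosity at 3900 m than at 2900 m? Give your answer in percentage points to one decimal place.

5.2 percentage points

Working in km (1 km = 1000 m; k in km⁻¹ = k in m⁻¹ × 1000):
n(2.9) = 0.59·e^(−0.53×2.9) = 0.1269
n(3.9) = 0.59·e^(−0.53×3.9) = 0.0747
Δn = 0.1269 − 0.0747 = 0.0522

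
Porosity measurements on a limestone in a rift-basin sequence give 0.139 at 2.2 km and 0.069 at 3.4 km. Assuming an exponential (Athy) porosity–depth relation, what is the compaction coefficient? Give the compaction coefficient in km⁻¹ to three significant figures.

Athy: phi(Z) = phi₀ e^(−cZ) ⇒ phi₁/phi₂ = e^{c(Z₂−Z₁)} ⇒ c = ln(phi₁/phi₂)/(Z₂−Z₁)
c = ln(0.139/0.069) / (3.4 − 2.2) = ln(2.014) / 1.2 = 0.7004 / 1.2 = 0.5836 km⁻¹

0.584 km⁻¹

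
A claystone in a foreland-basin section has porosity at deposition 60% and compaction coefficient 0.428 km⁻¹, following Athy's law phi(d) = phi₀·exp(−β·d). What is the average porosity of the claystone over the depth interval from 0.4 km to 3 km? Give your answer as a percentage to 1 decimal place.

⟨phi⟩ = (1/(d₂−d₁)) ∫ phi₀ e^(−βd) dd = phi₀·(e^(−β·d₁) − e^(−β·d₂)) / (β·(d₂−d₁))
e^(−0.428×0.4) = 0.8427; e^(−0.428×3) = 0.2769
⟨phi⟩ = 0.6 × (0.8427 − 0.2769) / (0.428 × 2.6) = 0.6 × 0.5084 = 0.3050

30.5%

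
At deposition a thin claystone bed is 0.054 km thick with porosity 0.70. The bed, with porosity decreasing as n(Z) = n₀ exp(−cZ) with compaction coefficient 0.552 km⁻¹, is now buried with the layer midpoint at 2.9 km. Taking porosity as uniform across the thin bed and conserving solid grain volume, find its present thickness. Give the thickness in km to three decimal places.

0.019 km

Porosity at 2.9 km: n = 0.7·exp(−0.552×2.9) = 0.1412
Solid-volume conservation: h(1−n) = h₀(1−n₀) ⇒ h = h₀·(1−n₀)/(1−n)
h = 0.054 × (1 − 0.7)/(1 − 0.1412) = 0.054 × 0.3493 = 0.0189 km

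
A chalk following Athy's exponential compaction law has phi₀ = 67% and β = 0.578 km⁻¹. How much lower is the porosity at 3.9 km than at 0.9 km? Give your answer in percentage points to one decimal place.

32.8 percentage points

phi(0.9) = 0.67·e^(−0.578×0.9) = 0.3982
phi(3.9) = 0.67·e^(−0.578×3.9) = 0.0703
Δphi = 0.3982 − 0.0703 = 0.3279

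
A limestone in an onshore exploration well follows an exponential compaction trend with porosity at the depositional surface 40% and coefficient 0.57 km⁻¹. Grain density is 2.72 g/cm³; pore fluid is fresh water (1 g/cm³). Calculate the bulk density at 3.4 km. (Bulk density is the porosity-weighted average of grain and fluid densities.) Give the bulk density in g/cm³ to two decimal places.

2.62 g/cm³

Porosity at depth: n = 0.4·exp(−0.57×3.4) = 0.4×0.1440 = 0.0576
Bulk density: ρ_b = (1−n)ρ_g + n·ρ_f = 0.9424×2.72 + 0.0576×1
       = 2.563 + 0.058 = 2.621 g/cm³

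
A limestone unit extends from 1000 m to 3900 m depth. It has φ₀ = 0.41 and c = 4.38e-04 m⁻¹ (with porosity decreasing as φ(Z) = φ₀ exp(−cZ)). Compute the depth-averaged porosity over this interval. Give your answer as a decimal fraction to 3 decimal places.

Working in km (1 km = 1000 m; c in km⁻¹ = c in m⁻¹ × 1000):
⟨φ⟩ = (1/(Z₂−Z₁)) ∫ φ₀ e^(−cZ) dZ = φ₀·(e^(−c·Z₁) − e^(−c·Z₂)) / (c·(Z₂−Z₁))
e^(−0.438×1) = 0.6453; e^(−0.438×3.9) = 0.1812
⟨φ⟩ = 0.41 × (0.6453 − 0.1812) / (0.438 × 2.9) = 0.41 × 0.3654 = 0.1498

0.150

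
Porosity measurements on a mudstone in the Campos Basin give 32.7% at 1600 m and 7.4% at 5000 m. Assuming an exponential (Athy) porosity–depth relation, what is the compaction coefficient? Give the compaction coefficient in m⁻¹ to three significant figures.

0.000437 m⁻¹

Working in km (1 km = 1000 m; c in km⁻¹ = c in m⁻¹ × 1000):
Athy: φ(Z) = φ₀ e^(−cZ) ⇒ φ₁/φ₂ = e^{c(Z₂−Z₁)} ⇒ c = ln(φ₁/φ₂)/(Z₂−Z₁)
c = ln(0.327/0.074) / (5 − 1.6) = ln(4.419) / 3.4 = 1.4859 / 3.4 = 0.437 km⁻¹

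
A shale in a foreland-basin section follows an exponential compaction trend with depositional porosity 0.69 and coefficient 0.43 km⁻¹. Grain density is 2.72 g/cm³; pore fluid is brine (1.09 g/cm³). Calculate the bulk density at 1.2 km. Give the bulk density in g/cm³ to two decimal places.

Porosity at depth: phi = 0.69·exp(−0.43×1.2) = 0.69×0.5969 = 0.4119
Bulk density: ρ_b = (1−phi)ρ_g + phi·ρ_f = 0.5881×2.72 + 0.4119×1.09
       = 1.600 + 0.449 = 2.049 g/cm³

2.05 g/cm³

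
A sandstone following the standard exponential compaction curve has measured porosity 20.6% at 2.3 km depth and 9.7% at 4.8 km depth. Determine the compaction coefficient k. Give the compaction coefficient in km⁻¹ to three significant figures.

Athy: φ(Z) = φ₀ e^(−kZ) ⇒ φ₁/φ₂ = e^{k(Z₂−Z₁)} ⇒ k = ln(φ₁/φ₂)/(Z₂−Z₁)
k = ln(0.206/0.097) / (4.8 − 2.3) = ln(2.124) / 2.5 = 0.7532 / 2.5 = 0.3013 km⁻¹

0.301 km⁻¹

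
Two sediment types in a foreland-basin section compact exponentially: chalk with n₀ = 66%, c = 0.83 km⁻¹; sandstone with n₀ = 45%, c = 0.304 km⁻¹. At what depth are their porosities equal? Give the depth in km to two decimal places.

0.73 km

Set n₀ₐ e^(−cₐd) = n₀ᵦ e^(−cᵦd) ⇒ ln(n₀ₐ/n₀ᵦ) = (cₐ − cᵦ)·d
d = ln(0.66/0.45) / (0.83 − 0.304) = 0.3830 / 0.526 = 0.728 km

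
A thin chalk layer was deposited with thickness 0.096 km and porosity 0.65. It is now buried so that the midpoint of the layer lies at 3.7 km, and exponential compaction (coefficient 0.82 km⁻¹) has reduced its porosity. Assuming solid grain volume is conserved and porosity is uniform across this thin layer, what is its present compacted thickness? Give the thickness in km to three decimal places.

Porosity at 3.7 km: φ = 0.65·exp(−0.82×3.7) = 0.0313
Solid-volume conservation: h(1−φ) = h₀(1−φ₀) ⇒ h = h₀·(1−φ₀)/(1−φ)
h = 0.096 × (1 − 0.65)/(1 − 0.0313) = 0.096 × 0.3613 = 0.0347 km

0.035 km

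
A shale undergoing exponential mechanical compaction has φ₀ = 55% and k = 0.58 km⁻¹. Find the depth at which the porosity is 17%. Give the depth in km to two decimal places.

2.02 km

Invert Athy's law: z = ln(φ₀/φ) / k
z = ln(0.55/0.17) / 0.58 = ln(3.235) / 0.58 = 1.1741 / 0.58 = 2.024 km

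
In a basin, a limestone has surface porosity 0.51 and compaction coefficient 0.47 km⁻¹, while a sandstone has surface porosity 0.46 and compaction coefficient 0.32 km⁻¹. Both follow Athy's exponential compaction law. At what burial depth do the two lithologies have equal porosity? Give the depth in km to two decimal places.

Set n₀ₐ e^(−βₐZ) = n₀ᵦ e^(−βᵦZ) ⇒ ln(n₀ₐ/n₀ᵦ) = (βₐ − βᵦ)·Z
Z = ln(0.51/0.46) / (0.47 − 0.32) = 0.1032 / 0.15 = 0.688 km

0.69 km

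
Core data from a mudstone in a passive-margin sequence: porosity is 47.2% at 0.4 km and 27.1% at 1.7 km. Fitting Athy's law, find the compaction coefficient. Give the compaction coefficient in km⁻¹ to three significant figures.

Athy: n(z) = n₀ e^(−βz) ⇒ n₁/n₂ = e^{β(z₂−z₁)} ⇒ β = ln(n₁/n₂)/(z₂−z₁)
β = ln(0.472/0.271) / (1.7 − 0.4) = ln(1.742) / 1.3 = 0.5549 / 1.3 = 0.4268 km⁻¹

0.427 km⁻¹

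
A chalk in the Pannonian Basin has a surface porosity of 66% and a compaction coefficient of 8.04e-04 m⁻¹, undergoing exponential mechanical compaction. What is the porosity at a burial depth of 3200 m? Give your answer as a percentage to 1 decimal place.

Working in km (1 km = 1000 m; β in km⁻¹ = β in m⁻¹ × 1000):
φ = φ₀·exp(−β·z) = 0.66 × exp(−0.804 × 3.2) = 0.66 × exp(−2.573)
  = 0.66 × 0.0763 = 0.0504

5.0%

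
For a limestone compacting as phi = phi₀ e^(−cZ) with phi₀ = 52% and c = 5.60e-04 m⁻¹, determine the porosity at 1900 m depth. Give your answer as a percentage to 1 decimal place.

Working in km (1 km = 1000 m; c in km⁻¹ = c in m⁻¹ × 1000):
phi = phi₀·exp(−c·Z) = 0.52 × exp(−0.56 × 1.9) = 0.52 × exp(−1.064)
  = 0.52 × 0.3451 = 0.1794

17.9%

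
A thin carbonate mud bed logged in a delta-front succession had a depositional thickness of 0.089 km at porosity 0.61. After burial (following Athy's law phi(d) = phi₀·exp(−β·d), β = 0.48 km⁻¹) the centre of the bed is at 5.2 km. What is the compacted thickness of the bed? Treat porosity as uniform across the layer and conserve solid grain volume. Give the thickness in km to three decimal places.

Porosity at 5.2 km: phi = 0.61·exp(−0.48×5.2) = 0.0503
Solid-volume conservation: h(1−phi) = h₀(1−phi₀) ⇒ h = h₀·(1−phi₀)/(1−phi)
h = 0.089 × (1 − 0.61)/(1 − 0.0503) = 0.089 × 0.4106 = 0.0365 km

0.037 km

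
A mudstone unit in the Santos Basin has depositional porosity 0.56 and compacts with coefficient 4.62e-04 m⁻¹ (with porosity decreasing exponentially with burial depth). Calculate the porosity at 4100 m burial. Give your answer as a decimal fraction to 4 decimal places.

Working in km (1 km = 1000 m; k in km⁻¹ = k in m⁻¹ × 1000):
φ = φ₀·exp(−k·d) = 0.56 × exp(−0.462 × 4.1) = 0.56 × exp(−1.894)
  = 0.56 × 0.1504 = 0.0842

0.0842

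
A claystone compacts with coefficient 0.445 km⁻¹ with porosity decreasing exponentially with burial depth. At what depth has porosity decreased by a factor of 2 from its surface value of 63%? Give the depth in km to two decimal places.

phi/phi₀ = 1/2 ⇒ exp(−c·Z) = 1/2 ⇒ Z = ln(2) / c
Z = 0.6931 / 0.445 = 1.558 km

1.56 km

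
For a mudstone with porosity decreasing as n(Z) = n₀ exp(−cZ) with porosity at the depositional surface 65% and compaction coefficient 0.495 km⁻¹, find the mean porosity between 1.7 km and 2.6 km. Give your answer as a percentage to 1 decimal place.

22.6%

⟨n⟩ = (1/(Z₂−Z₁)) ∫ n₀ e^(−cZ) dZ = n₀·(e^(−c·Z₁) − e^(−c·Z₂)) / (c·(Z₂−Z₁))
e^(−0.495×1.7) = 0.4311; e^(−0.495×2.6) = 0.2761
⟨n⟩ = 0.65 × (0.4311 − 0.2761) / (0.495 × 0.9) = 0.65 × 0.3478 = 0.2261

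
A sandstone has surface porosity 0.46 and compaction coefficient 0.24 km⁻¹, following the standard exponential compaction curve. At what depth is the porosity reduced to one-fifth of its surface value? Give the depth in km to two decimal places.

φ/φ₀ = 1/5 ⇒ exp(−c·d) = 1/5 ⇒ d = ln(5) / c
d = 1.6094 / 0.24 = 6.706 km

6.71 km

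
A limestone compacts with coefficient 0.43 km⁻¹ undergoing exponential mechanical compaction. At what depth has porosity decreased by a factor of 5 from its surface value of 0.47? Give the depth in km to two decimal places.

3.74 km

phi/phi₀ = 1/5 ⇒ exp(−k·Z) = 1/5 ⇒ Z = ln(5) / k
Z = 1.6094 / 0.43 = 3.743 km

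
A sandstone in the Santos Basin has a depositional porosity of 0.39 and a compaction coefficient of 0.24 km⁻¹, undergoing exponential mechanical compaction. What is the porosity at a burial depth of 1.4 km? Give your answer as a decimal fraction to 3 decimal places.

0.279

phi = phi₀·exp(−k·d) = 0.39 × exp(−0.24 × 1.4) = 0.39 × exp(−0.336)
  = 0.39 × 0.7146 = 0.2787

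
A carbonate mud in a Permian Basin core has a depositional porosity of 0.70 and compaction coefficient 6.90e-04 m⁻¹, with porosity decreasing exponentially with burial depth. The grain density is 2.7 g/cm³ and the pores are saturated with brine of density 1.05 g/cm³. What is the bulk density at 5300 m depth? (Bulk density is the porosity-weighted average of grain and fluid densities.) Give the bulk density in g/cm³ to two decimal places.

Working in km (1 km = 1000 m; k in km⁻¹ = k in m⁻¹ × 1000):
Porosity at depth: phi = 0.7·exp(−0.69×5.3) = 0.7×0.0258 = 0.0181
Bulk density: ρ_b = (1−phi)ρ_g + phi·ρ_f = 0.9819×2.7 + 0.0181×1.05
       = 2.651 + 0.019 = 2.670 g/cm³

2.67 g/cm³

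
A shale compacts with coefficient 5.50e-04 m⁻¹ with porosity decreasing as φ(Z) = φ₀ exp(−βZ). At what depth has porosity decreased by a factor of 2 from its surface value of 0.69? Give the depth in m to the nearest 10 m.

1260 m

Working in km (1 km = 1000 m; β in km⁻¹ = β in m⁻¹ × 1000):
φ/φ₀ = 1/2 ⇒ exp(−β·Z) = 1/2 ⇒ Z = ln(2) / β
Z = 0.6931 / 0.55 = 1.260 km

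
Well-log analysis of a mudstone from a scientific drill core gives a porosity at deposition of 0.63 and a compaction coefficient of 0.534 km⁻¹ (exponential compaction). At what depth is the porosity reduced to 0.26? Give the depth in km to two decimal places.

1.66 km

Invert Athy's law: Z = ln(φ₀/φ) / k
Z = ln(0.63/0.26) / 0.534 = ln(2.423) / 0.534 = 0.8850 / 0.534 = 1.657 km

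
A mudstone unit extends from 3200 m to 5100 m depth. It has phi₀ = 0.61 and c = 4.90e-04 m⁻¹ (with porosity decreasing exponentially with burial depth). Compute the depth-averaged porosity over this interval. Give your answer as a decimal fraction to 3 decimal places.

Working in km (1 km = 1000 m; c in km⁻¹ = c in m⁻¹ × 1000):
⟨phi⟩ = (1/(d₂−d₁)) ∫ phi₀ e^(−cd) dd = phi₀·(e^(−c·d₁) − e^(−c·d₂)) / (c·(d₂−d₁))
e^(−0.49×3.2) = 0.2085; e^(−0.49×5.1) = 0.0822
⟨phi⟩ = 0.61 × (0.2085 − 0.0822) / (0.49 × 1.9) = 0.61 × 0.1357 = 0.0827

0.083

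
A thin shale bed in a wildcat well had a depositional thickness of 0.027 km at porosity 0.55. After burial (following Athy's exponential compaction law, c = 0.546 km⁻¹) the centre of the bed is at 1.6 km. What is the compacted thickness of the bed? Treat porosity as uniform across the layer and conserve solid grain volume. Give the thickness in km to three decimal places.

0.016 km

Porosity at 1.6 km: phi = 0.55·exp(−0.546×1.6) = 0.2296
Solid-volume conservation: h(1−phi) = h₀(1−phi₀) ⇒ h = h₀·(1−phi₀)/(1−phi)
h = 0.027 × (1 − 0.55)/(1 − 0.2296) = 0.027 × 0.5841 = 0.0158 km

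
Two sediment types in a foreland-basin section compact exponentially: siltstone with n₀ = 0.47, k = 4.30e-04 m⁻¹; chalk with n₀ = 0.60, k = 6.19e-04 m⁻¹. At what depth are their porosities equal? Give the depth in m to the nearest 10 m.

Working in km (1 km = 1000 m; k in km⁻¹ = k in m⁻¹ × 1000):
Set n₀ₐ e^(−kₐZ) = n₀ᵦ e^(−kᵦZ) ⇒ ln(n₀ₐ/n₀ᵦ) = (kₐ − kᵦ)·Z
Z = ln(0.47/0.6) / (0.43 − 0.619) = -0.2442 / -0.189 = 1.292 km

1290 m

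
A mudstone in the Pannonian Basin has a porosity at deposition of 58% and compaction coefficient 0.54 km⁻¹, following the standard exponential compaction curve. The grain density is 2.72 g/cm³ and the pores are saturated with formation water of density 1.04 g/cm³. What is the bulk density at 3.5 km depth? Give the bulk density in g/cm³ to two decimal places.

Porosity at depth: n = 0.58·exp(−0.54×3.5) = 0.58×0.1511 = 0.0876
Bulk density: ρ_b = (1−n)ρ_g + n·ρ_f = 0.9124×2.72 + 0.0876×1.04
       = 2.482 + 0.091 = 2.573 g/cm³

2.57 g/cm³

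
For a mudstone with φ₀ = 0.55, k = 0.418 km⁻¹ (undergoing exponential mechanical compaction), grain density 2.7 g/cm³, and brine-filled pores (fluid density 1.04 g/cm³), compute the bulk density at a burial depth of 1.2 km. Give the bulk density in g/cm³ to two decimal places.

Porosity at depth: φ = 0.55·exp(−0.418×1.2) = 0.55×0.6056 = 0.3331
Bulk density: ρ_b = (1−φ)ρ_g + φ·ρ_f = 0.6669×2.7 + 0.3331×1.04
       = 1.801 + 0.346 = 2.147 g/cm³

2.15 g/cm³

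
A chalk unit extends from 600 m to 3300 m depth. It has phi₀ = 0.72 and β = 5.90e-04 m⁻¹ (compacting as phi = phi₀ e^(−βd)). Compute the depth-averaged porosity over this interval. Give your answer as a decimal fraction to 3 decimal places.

Working in km (1 km = 1000 m; β in km⁻¹ = β in m⁻¹ × 1000):
⟨phi⟩ = (1/(d₂−d₁)) ∫ phi₀ e^(−βd) dd = phi₀·(e^(−β·d₁) − e^(−β·d₂)) / (β·(d₂−d₁))
e^(−0.59×0.6) = 0.7019; e^(−0.59×3.3) = 0.1427
⟨phi⟩ = 0.72 × (0.7019 − 0.1427) / (0.59 × 2.7) = 0.72 × 0.3510 = 0.2527

0.253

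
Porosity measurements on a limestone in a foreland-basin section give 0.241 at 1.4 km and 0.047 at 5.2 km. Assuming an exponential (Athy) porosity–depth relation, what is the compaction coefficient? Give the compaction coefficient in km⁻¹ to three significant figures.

0.430 km⁻¹

Athy: phi(d) = phi₀ e^(−cd) ⇒ phi₁/phi₂ = e^{c(d₂−d₁)} ⇒ c = ln(phi₁/phi₂)/(d₂−d₁)
c = ln(0.241/0.047) / (5.2 − 1.4) = ln(5.128) / 3.8 = 1.6346 / 3.8 = 0.4302 km⁻¹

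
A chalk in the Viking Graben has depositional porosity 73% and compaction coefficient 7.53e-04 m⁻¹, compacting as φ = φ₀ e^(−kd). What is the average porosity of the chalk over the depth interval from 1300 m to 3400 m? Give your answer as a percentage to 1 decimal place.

Working in km (1 km = 1000 m; k in km⁻¹ = k in m⁻¹ × 1000):
⟨φ⟩ = (1/(d₂−d₁)) ∫ φ₀ e^(−kd) dd = φ₀·(e^(−k·d₁) − e^(−k·d₂)) / (k·(d₂−d₁))
e^(−0.753×1.3) = 0.3757; e^(−0.753×3.4) = 0.0773
⟨φ⟩ = 0.73 × (0.3757 − 0.0773) / (0.753 × 2.1) = 0.73 × 0.1887 = 0.1378

13.8%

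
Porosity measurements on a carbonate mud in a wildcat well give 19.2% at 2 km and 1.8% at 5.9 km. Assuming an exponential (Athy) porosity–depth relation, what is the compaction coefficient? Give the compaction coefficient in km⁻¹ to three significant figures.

Athy: phi(Z) = phi₀ e^(−kZ) ⇒ phi₁/phi₂ = e^{k(Z₂−Z₁)} ⇒ k = ln(phi₁/phi₂)/(Z₂−Z₁)
k = ln(0.192/0.018) / (5.9 − 2) = ln(10.67) / 3.9 = 2.3671 / 3.9 = 0.607 km⁻¹

0.607 km⁻¹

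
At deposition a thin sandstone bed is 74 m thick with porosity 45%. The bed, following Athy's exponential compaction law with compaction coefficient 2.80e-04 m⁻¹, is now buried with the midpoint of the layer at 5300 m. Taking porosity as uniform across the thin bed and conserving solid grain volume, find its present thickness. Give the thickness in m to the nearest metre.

Working in km (1 km = 1000 m; β in km⁻¹ = β in m⁻¹ × 1000):
Porosity at 5.3 km: φ = 0.45·exp(−0.28×5.3) = 0.1020
Solid-volume conservation: h(1−φ) = h₀(1−φ₀) ⇒ h = h₀·(1−φ₀)/(1−φ)
h = 0.074 × (1 − 0.45)/(1 − 0.1020) = 0.074 × 0.6125 = 0.0453 km

45 m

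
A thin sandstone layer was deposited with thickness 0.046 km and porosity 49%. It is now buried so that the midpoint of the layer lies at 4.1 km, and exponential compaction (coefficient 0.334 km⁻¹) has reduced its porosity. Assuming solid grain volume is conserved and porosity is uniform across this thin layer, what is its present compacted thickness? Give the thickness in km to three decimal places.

Porosity at 4.1 km: phi = 0.49·exp(−0.334×4.1) = 0.1246
Solid-volume conservation: h(1−phi) = h₀(1−phi₀) ⇒ h = h₀·(1−phi₀)/(1−phi)
h = 0.046 × (1 − 0.49)/(1 − 0.1246) = 0.046 × 0.5826 = 0.0268 km

0.027 km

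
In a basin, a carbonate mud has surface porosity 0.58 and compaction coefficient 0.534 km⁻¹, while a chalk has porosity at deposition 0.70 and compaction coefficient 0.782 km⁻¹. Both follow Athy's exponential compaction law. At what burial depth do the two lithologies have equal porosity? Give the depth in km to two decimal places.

Set φ₀ₐ e^(−cₐd) = φ₀ᵦ e^(−cᵦd) ⇒ ln(φ₀ₐ/φ₀ᵦ) = (cₐ − cᵦ)·d
d = ln(0.58/0.7) / (0.534 − 0.782) = -0.1881 / -0.248 = 0.758 km

0.76 km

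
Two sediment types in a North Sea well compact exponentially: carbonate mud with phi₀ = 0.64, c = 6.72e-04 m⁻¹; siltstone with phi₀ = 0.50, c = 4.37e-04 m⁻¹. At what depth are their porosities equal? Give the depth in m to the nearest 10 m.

Working in km (1 km = 1000 m; c in km⁻¹ = c in m⁻¹ × 1000):
Set phi₀ₐ e^(−cₐZ) = phi₀ᵦ e^(−cᵦZ) ⇒ ln(phi₀ₐ/phi₀ᵦ) = (cₐ − cᵦ)·Z
Z = ln(0.64/0.5) / (0.672 − 0.437) = 0.2469 / 0.235 = 1.050 km

1050 m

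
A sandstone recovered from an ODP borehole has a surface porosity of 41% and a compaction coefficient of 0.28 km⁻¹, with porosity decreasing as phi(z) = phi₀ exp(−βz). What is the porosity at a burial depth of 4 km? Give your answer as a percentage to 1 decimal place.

13.4%

phi = phi₀·exp(−β·z) = 0.41 × exp(−0.28 × 4) = 0.41 × exp(−1.12)
  = 0.41 × 0.3263 = 0.1338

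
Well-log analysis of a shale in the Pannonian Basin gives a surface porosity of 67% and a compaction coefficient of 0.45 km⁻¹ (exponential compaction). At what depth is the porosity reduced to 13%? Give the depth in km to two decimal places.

3.64 km

Invert Athy's law: Z = ln(n₀/n) / c
Z = ln(0.67/0.13) / 0.45 = ln(5.154) / 0.45 = 1.6397 / 0.45 = 3.644 km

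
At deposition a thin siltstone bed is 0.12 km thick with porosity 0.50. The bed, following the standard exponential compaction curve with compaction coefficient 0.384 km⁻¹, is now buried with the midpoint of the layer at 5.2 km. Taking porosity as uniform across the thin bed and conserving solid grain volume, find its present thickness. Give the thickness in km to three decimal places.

Porosity at 5.2 km: n = 0.5·exp(−0.384×5.2) = 0.0679
Solid-volume conservation: h(1−n) = h₀(1−n₀) ⇒ h = h₀·(1−n₀)/(1−n)
h = 0.12 × (1 − 0.5)/(1 − 0.0679) = 0.12 × 0.5364 = 0.0644 km

0.064 km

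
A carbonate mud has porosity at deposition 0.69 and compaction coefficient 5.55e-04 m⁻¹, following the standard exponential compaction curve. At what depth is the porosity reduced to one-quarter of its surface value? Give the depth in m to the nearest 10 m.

2500 m

Working in km (1 km = 1000 m; k in km⁻¹ = k in m⁻¹ × 1000):
phi/phi₀ = 1/4 ⇒ exp(−k·Z) = 1/4 ⇒ Z = ln(4) / k
Z = 1.3863 / 0.555 = 2.498 km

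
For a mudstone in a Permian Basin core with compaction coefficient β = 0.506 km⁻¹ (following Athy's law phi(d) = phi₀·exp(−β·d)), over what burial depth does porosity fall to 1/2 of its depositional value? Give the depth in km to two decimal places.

phi/phi₀ = 1/2 ⇒ exp(−β·d) = 1/2 ⇒ d = ln(2) / β
d = 0.6931 / 0.506 = 1.370 km

1.37 km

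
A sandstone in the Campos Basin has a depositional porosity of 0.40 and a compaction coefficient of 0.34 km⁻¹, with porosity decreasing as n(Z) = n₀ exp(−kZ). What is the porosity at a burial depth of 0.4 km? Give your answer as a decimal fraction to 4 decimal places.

0.3491

n = n₀·exp(−k·Z) = 0.4 × exp(−0.34 × 0.4) = 0.4 × exp(−0.136)
  = 0.4 × 0.8728 = 0.3491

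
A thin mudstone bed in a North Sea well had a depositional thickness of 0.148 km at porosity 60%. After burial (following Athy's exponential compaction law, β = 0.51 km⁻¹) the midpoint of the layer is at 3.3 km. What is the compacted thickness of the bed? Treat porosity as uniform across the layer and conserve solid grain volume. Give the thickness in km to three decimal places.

Porosity at 3.3 km: n = 0.6·exp(−0.51×3.3) = 0.1115
Solid-volume conservation: h(1−n) = h₀(1−n₀) ⇒ h = h₀·(1−n₀)/(1−n)
h = 0.148 × (1 − 0.6)/(1 − 0.1115) = 0.148 × 0.4502 = 0.0666 km

0.067 km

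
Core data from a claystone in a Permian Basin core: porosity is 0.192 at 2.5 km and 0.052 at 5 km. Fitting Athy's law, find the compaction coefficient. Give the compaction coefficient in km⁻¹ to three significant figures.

Athy: φ(d) = φ₀ e^(−cd) ⇒ φ₁/φ₂ = e^{c(d₂−d₁)} ⇒ c = ln(φ₁/φ₂)/(d₂−d₁)
c = ln(0.192/0.052) / (5 − 2.5) = ln(3.692) / 2.5 = 1.3063 / 2.5 = 0.5225 km⁻¹

0.523 km⁻¹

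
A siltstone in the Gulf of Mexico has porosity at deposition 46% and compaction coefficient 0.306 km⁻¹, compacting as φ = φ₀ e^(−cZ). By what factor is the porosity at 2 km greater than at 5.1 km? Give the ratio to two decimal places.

φ(Z₁)/φ(Z₂) = e^(−c·Z₁)/e^(−c·Z₂) = e^{c(Z₂−Z₁)}
= exp(0.306 × 3.1) = exp(0.9486) = 2.5821

2.58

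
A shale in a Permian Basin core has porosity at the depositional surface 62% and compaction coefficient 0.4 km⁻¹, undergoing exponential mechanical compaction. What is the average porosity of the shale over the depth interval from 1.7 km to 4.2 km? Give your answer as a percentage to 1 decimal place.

⟨phi⟩ = (1/(z₂−z₁)) ∫ phi₀ e^(−kz) dz = phi₀·(e^(−k·z₁) − e^(−k·z₂)) / (k·(z₂−z₁))
e^(−0.4×1.7) = 0.5066; e^(−0.4×4.2) = 0.1864
⟨phi⟩ = 0.62 × (0.5066 − 0.1864) / (0.4 × 2.5) = 0.62 × 0.3202 = 0.1986

19.9%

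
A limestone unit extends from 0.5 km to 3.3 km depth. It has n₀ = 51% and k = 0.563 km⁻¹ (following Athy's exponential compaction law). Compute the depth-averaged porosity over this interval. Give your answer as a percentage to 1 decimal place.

19.4%

⟨n⟩ = (1/(Z₂−Z₁)) ∫ n₀ e^(−kZ) dZ = n₀·(e^(−k·Z₁) − e^(−k·Z₂)) / (k·(Z₂−Z₁))
e^(−0.563×0.5) = 0.7547; e^(−0.563×3.3) = 0.1560
⟨n⟩ = 0.51 × (0.7547 − 0.1560) / (0.563 × 2.8) = 0.51 × 0.3798 = 0.1937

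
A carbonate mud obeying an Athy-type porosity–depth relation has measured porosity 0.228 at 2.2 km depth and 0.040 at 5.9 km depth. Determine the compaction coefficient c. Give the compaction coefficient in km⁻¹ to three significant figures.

Athy: φ(Z) = φ₀ e^(−cZ) ⇒ φ₁/φ₂ = e^{c(Z₂−Z₁)} ⇒ c = ln(φ₁/φ₂)/(Z₂−Z₁)
c = ln(0.228/0.04) / (5.9 − 2.2) = ln(5.7) / 3.7 = 1.7405 / 3.7 = 0.4704 km⁻¹

0.470 km⁻¹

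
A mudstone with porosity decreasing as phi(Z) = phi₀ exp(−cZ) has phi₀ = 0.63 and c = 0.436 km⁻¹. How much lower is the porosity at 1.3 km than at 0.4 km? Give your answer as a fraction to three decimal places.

0.172

phi(0.4) = 0.63·e^(−0.436×0.4) = 0.5292
phi(1.3) = 0.63·e^(−0.436×1.3) = 0.3574
Δphi = 0.5292 − 0.3574 = 0.1718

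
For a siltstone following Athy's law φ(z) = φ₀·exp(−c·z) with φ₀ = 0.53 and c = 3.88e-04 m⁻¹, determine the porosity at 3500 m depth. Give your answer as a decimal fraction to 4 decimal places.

0.1363

Working in km (1 km = 1000 m; c in km⁻¹ = c in m⁻¹ × 1000):
φ = φ₀·exp(−c·z) = 0.53 × exp(−0.388 × 3.5) = 0.53 × exp(−1.358)
  = 0.53 × 0.2572 = 0.1363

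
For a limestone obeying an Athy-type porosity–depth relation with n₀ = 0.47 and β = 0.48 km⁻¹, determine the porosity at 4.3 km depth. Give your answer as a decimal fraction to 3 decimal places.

n = n₀·exp(−β·Z) = 0.47 × exp(−0.48 × 4.3) = 0.47 × exp(−2.064)
  = 0.47 × 0.1269 = 0.0597

0.060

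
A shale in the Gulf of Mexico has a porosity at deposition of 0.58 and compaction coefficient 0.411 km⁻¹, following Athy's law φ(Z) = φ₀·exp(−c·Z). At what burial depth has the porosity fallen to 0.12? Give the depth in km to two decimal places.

3.83 km

Invert Athy's law: Z = ln(φ₀/φ) / c
Z = ln(0.58/0.12) / 0.411 = ln(4.833) / 0.411 = 1.5755 / 0.411 = 3.833 km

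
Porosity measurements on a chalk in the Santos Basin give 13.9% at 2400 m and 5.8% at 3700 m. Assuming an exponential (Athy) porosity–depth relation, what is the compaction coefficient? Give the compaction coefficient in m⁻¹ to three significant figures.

0.000672 m⁻¹

Working in km (1 km = 1000 m; k in km⁻¹ = k in m⁻¹ × 1000):
Athy: φ(d) = φ₀ e^(−kd) ⇒ φ₁/φ₂ = e^{k(d₂−d₁)} ⇒ k = ln(φ₁/φ₂)/(d₂−d₁)
k = ln(0.139/0.058) / (3.7 − 2.4) = ln(2.397) / 1.3 = 0.8740 / 1.3 = 0.6723 km⁻¹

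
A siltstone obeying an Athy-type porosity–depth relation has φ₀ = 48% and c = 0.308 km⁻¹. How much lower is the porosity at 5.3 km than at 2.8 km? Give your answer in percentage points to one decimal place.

φ(2.8) = 0.48·e^(−0.308×2.8) = 0.2026
φ(5.3) = 0.48·e^(−0.308×5.3) = 0.0938
Δφ = 0.2026 − 0.0938 = 0.1088

10.9 percentage points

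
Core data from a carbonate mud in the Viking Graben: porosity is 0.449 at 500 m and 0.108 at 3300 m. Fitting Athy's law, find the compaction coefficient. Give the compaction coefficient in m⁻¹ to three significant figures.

0.000509 m⁻¹

Working in km (1 km = 1000 m; c in km⁻¹ = c in m⁻¹ × 1000):
Athy: phi(z) = phi₀ e^(−cz) ⇒ phi₁/phi₂ = e^{c(z₂−z₁)} ⇒ c = ln(phi₁/phi₂)/(z₂−z₁)
c = ln(0.449/0.108) / (3.3 − 0.5) = ln(4.157) / 2.8 = 1.4249 / 2.8 = 0.5089 km⁻¹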